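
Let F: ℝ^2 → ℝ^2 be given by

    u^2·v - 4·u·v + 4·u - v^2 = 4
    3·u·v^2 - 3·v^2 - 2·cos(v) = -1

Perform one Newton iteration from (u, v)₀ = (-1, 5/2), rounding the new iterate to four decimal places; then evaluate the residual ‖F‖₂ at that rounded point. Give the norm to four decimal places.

9.3261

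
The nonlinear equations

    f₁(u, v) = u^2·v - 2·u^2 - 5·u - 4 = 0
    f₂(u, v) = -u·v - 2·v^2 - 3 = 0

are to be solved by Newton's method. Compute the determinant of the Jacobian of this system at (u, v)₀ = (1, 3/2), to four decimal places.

J = [[2·u·v - 4·u - 5, u^2], [-v, -u - 4·v]].
At the point, J = [[-6.0000, 1.0000], [-1.5000, -7.0000]].
det J = 43.5000.

43.5000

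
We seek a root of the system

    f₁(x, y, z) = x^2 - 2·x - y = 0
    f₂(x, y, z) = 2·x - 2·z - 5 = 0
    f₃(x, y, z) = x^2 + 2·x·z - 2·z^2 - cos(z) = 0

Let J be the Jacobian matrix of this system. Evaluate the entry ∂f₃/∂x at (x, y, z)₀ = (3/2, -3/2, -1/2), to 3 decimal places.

2.000

∂f₃/∂x = 2·x + 2·z.
At (3/2, -3/2, -1/2) this is 2.000.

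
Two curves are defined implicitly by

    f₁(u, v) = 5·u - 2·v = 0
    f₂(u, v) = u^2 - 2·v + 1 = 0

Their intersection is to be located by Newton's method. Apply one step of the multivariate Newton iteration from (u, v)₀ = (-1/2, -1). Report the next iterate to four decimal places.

At (-1/2, -1): F = (-0.5000, 3.2500).
Jacobian J = [[5, -2], [2·u, -2]].
At the point, J = [[5.0000, -2.0000], [-1.0000, -2.0000]] (det J = -12.0000).
Solving J·Δ = −F gives Δ = (0.6250, 1.3125).
Then the next iterate is (u, v)₁ = (0.1250, 0.3125).

(0.1250, 0.3125)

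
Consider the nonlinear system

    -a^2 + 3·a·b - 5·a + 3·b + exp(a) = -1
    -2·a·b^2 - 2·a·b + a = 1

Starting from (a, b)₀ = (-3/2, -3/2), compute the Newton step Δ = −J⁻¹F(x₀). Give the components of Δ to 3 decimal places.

At (-3/2, -3/2): F = (8.72313, -0.250).
Jacobian J = [[-2·a + 3·b + exp(a) - 5, 3·a + 3], [-2·b^2 - 2·b + 1, -4·a·b - 2·a]].
At the point, J = [[-6.27687, -1.500], [-0.500, -6.000]] (det J = 36.91122).
Solving J·Δ = −F gives Δ = (1.428, -0.161).

(1.428, -0.161)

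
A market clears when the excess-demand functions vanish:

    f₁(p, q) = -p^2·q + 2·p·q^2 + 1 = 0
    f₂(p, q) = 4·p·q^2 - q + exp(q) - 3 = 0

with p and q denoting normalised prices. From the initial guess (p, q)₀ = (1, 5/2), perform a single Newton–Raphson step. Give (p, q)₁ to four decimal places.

(-5.5246, 6.7150)

At (1, 5/2): F = (11.0000, 31.682494).
Jacobian J = [[-2·p·q + 2·q^2, -p^2 + 4·p·q], [4·q^2, 8·p·q + exp(q) - 1]].
At the point, J = [[7.5000, 9.0000], [25.0000, 31.182494]] (det J = 8.868705).
Solving J·Δ = −F gives Δ = (-6.5246, 4.2150).
Then the next iterate is (p, q)₁ = (-5.5246, 6.7150).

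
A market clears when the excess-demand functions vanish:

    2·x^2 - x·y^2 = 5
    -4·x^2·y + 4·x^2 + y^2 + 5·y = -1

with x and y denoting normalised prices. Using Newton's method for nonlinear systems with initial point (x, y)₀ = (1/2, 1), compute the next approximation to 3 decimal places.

(4.333, -0.167)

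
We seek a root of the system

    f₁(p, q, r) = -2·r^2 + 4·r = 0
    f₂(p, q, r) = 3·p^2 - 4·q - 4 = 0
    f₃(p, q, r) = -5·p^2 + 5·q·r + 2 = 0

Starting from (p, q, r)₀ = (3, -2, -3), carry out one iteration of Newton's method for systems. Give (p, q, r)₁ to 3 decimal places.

(1.482, -1.081, -1.125)

At (3, -2, -3): F = (-30.000, 31.000, -13.000).
Jacobian J = [[0, 0, -4·r + 4], [6·p, -4, 0], [-10·p, 5·r, 5·q]].
At the point, J = [[0.000, 0.000, 16.000], [18.000, -4.000, 0.000], [-30.000, -15.000, -10.000]] (det J = -6240.000).
Solving J·Δ = −F gives Δ = (-1.518, 0.919, 1.875).
Then the next iterate is (p, q, r)₁ = (1.482, -1.081, -1.125).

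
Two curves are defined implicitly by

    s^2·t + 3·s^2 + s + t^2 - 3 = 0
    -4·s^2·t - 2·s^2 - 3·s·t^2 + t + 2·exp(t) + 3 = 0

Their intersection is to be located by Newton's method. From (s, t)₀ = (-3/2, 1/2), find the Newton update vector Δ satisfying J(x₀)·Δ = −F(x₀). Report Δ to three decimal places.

At (-3/2, 1/2): F = (3.625, -1.07756).
Jacobian J = [[2·s·t + 6·s + 1, s^2 + 2·t], [-8·s·t - 4·s - 3·t^2, -4·s^2 - 6·s·t + 2·exp(t) + 1]].
At the point, J = [[-9.500, 3.250], [11.250, -0.20256]] (det J = -34.63820).
Solving J·Δ = −F gives Δ = (0.080, -0.882).

(0.080, -0.882)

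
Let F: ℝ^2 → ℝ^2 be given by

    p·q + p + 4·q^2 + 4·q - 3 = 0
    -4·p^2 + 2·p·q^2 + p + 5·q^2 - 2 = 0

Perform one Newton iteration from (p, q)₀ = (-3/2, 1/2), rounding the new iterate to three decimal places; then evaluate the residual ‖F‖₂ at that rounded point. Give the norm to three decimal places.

2.686

At (-3/2, 1/2): F = (-2.250, -12.000).
Jacobian J = [[q + 1, p + 8·q + 4], [-8·p + 2·q^2 + 1, 4·p·q + 10·q]].
At the point, J = [[1.500, 6.500], [13.500, 2.000]] (det J = -84.750).
Solving J·Δ = −F gives Δ = (0.867, 0.146).
Then the next iterate is (p, q)₁ = (-0.633, 0.646).
Re-evaluating at (-0.633, 0.646): F = (0.21135, -2.67750), so ‖F‖₂ = 2.686.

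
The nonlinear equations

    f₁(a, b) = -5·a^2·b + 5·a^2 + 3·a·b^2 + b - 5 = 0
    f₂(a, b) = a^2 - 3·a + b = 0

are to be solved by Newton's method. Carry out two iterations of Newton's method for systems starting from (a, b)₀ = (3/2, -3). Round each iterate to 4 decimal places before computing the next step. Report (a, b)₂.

At (3/2, -3): F = (77.5000, -5.2500).
Jacobian J = [[-10·a·b + 10·a + 3·b^2, -5·a^2 + 6·a·b + 1], [2·a - 3, 1]].
At the point, J = [[87.0000, -37.2500], [0.0000, 1.0000]] (det J = 87.0000).
Solving J·Δ = −F gives Δ = (1.3570, 5.2500).
Then the next iterate is (a, b)₁ = (2.8570, 2.2500).
Round to (2.8570, 2.2500) and repeat: F = (-10.374619, 1.841449), J = [[-20.5250, -1.242745], [2.7140, 1.0000]].
Δ = (-0.4714, -0.5620), so (a, b)₂ = (2.3856, 1.6880).

(2.3856, 1.6880)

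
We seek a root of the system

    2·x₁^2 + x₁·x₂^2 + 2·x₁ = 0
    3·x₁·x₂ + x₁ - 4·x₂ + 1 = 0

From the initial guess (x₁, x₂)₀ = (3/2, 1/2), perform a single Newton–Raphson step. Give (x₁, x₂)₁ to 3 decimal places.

At (3/2, 1/2): F = (7.875, 2.750).
Jacobian J = [[4·x₁ + x₂^2 + 2, 2·x₁·x₂], [3·x₂ + 1, 3·x₁ - 4]].
At the point, J = [[8.250, 1.500], [2.500, 0.500]] (det J = 0.375).
Solving J·Δ = −F gives Δ = (0.500, -8.000).
Then the next iterate is (x₁, x₂)₁ = (2.000, -7.500).

(2.000, -7.500)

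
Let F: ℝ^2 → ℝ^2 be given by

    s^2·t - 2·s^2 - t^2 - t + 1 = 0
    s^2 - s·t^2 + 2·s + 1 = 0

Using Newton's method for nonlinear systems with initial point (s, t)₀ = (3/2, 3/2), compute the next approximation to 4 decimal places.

(-0.4432, 0.9514)

At (3/2, 3/2): F = (-3.8750, 2.8750).
Jacobian J = [[2·s·t - 4·s, s^2 - 2·t - 1], [2·s - t^2 + 2, -2·s·t]].
At the point, J = [[-1.5000, -1.7500], [2.7500, -4.5000]] (det J = 11.5625).
Solving J·Δ = −F gives Δ = (-1.9432, -0.5486).
Then the next iterate is (s, t)₁ = (-0.4432, 0.9514).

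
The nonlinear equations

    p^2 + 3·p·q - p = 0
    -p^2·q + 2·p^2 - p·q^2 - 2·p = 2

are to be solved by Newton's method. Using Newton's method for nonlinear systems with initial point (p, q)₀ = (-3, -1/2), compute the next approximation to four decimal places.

At (-3, -1/2): F = (16.5000, 27.2500).
Jacobian J = [[2·p + 3·q - 1, 3·p], [-2·p·q + 4·p - q^2 - 2, -p^2 - 2·p·q]].
At the point, J = [[-8.5000, -9.0000], [-17.2500, -12.0000]] (det J = -53.2500).
Solving J·Δ = −F gives Δ = (0.8873, 0.9953).
Then the next iterate is (p, q)₁ = (-2.1127, 0.4953).

(-2.1127, 0.4953)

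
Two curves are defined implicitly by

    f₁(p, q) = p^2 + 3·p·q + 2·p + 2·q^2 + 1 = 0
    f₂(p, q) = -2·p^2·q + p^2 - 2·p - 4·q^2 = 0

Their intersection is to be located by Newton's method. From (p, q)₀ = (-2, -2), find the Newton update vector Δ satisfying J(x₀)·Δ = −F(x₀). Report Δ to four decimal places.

(0.7527, 1.0699)

At (-2, -2): F = (21.0000, 8.0000).
Jacobian J = [[2·p + 3·q + 2, 3·p + 4·q], [-4·p·q + 2·p - 2, -2·p^2 - 8·q]].
At the point, J = [[-8.0000, -14.0000], [-22.0000, 8.0000]] (det J = -372.0000).
Solving J·Δ = −F gives Δ = (0.7527, 1.0699).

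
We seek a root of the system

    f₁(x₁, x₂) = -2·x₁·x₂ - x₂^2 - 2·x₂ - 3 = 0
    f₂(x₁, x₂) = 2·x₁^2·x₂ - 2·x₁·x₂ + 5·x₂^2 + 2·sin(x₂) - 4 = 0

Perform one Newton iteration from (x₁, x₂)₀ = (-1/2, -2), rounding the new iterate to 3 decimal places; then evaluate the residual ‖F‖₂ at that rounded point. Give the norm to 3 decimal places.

2.108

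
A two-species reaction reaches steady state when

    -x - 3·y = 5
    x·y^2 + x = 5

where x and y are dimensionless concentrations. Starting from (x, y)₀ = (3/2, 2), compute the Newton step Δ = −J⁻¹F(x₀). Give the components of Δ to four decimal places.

(7.5000, -6.6667)

At (3/2, 2): F = (-12.5000, 2.5000).
Jacobian J = [[-1, -3], [y^2 + 1, 2·x·y]].
At the point, J = [[-1.0000, -3.0000], [5.0000, 6.0000]] (det J = 9.0000).
Solving J·Δ = −F gives Δ = (7.5000, -6.6667).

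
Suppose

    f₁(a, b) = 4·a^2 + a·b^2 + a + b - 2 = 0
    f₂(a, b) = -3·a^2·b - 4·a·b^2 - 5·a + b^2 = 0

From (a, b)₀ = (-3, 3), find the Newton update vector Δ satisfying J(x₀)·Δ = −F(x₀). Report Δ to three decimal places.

(2.483, -1.633)

At (-3, 3): F = (7.000, 51.000).
Jacobian J = [[8·a + b^2 + 1, 2·a·b + 1], [-6·a·b - 4·b^2 - 5, -3·a^2 - 8·a·b + 2·b]].
At the point, J = [[-14.000, -17.000], [13.000, 51.000]] (det J = -493.000).
Solving J·Δ = −F gives Δ = (2.483, -1.633).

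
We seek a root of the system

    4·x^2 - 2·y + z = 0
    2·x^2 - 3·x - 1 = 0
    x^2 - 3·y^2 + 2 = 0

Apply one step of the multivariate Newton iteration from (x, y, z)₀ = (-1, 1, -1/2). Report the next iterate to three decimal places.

At (-1, 1, -1/2): F = (1.500, 4.000, 0.000).
Jacobian J = [[8·x, -2, 1], [4·x - 3, 0, 0], [2·x, -6·y, 0]].
At the point, J = [[-8.000, -2.000, 1.000], [-7.000, 0.000, 0.000], [-2.000, -6.000, 0.000]] (det J = 42.000).
Solving J·Δ = −F gives Δ = (0.571, -0.190, 2.690).
Then the next iterate is (x, y, z)₁ = (-0.429, 0.810, 2.190).

(-0.429, 0.810, 2.190)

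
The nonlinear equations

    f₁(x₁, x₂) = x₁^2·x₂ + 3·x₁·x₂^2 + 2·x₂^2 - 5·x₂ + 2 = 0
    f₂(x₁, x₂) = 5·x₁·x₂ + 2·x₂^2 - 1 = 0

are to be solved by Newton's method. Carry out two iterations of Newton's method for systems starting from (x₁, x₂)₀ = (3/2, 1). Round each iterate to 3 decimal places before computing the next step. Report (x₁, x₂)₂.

(3.424, 0.167)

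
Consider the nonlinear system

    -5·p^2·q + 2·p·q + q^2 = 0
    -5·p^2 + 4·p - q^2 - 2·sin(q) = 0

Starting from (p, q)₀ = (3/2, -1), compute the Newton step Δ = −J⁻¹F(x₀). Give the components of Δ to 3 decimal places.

At (3/2, -1): F = (9.250, -4.56706).
Jacobian J = [[-10·p·q + 2·q, -5·p^2 + 2·p + 2·q], [-10·p + 4, -2·q - 2·cos(q)]].
At the point, J = [[13.000, -10.250], [-11.000, 0.91940]] (det J = -100.79786).
Solving J·Δ = −F gives Δ = (-0.380, 0.420).

(-0.380, 0.420)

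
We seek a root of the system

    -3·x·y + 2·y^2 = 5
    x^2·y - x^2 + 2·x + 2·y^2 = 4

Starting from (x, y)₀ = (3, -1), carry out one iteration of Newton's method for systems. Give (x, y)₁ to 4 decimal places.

(1.6783, -0.8435)

At (3, -1): F = (6.0000, -14.0000).
Jacobian J = [[-3·y, -3·x + 4·y], [2·x·y - 2·x + 2, x^2 + 4·y]].
At the point, J = [[3.0000, -13.0000], [-10.0000, 5.0000]] (det J = -115.0000).
Solving J·Δ = −F gives Δ = (-1.3217, 0.1565).
Then the next iterate is (x, y)₁ = (1.6783, -0.8435).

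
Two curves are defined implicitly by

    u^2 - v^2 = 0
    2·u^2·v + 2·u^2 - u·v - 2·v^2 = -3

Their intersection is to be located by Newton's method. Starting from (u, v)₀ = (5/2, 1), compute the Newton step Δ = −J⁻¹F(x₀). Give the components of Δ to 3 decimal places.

(-1.154, -0.261)

At (5/2, 1): F = (5.250, 23.500).
Jacobian J = [[2·u, -2·v], [4·u·v + 4·u - v, 2·u^2 - u - 4·v]].
At the point, J = [[5.000, -2.000], [19.000, 6.000]] (det J = 68.000).
Solving J·Δ = −F gives Δ = (-1.154, -0.261).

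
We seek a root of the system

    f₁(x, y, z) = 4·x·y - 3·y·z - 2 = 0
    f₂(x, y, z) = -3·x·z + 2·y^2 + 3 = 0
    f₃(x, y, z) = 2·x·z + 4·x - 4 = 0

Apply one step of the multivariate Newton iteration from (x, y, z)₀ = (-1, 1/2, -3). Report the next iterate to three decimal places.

(1.022, -1.315, -6.022)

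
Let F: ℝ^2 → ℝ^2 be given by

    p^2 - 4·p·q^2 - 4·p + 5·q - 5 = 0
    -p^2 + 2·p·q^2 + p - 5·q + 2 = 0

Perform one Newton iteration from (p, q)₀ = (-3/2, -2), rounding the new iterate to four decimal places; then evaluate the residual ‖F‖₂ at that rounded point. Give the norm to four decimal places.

At (-3/2, -2): F = (17.2500, -3.7500).
Jacobian J = [[2·p - 4·q^2 - 4, -8·p·q + 5], [-2·p + 2·q^2 + 1, 4·p·q - 5]].
At the point, J = [[-23.0000, -19.0000], [12.0000, 7.0000]] (det J = 67.0000).
Solving J·Δ = −F gives Δ = (-0.7388, 1.8022).
Then the next iterate is (p, q)₁ = (-2.2388, -0.1978).
Re-evaluating at (-2.2388, -0.1978): F = (8.328796, -4.437211), so ‖F‖₂ = 9.4370.

9.4370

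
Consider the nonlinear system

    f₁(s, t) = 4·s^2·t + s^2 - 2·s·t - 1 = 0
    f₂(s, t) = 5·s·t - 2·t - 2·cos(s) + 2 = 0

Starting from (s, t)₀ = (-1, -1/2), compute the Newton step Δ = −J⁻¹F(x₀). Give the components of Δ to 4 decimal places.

(1.3462, -0.1731)

At (-1, -1/2): F = (-3.0000, 4.419395).
Jacobian J = [[8·s·t + 2·s - 2·t, 4·s^2 - 2·s], [5·t + 2·sin(s), 5·s - 2]].
At the point, J = [[3.0000, 6.0000], [-4.182942, -7.0000]] (det J = 4.097652).
Solving J·Δ = −F gives Δ = (1.3462, -0.1731).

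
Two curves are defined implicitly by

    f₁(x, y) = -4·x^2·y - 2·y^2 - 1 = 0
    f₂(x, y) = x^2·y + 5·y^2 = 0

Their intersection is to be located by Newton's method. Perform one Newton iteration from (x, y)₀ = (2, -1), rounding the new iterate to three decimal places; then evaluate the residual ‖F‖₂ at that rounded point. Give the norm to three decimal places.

3.467

At (2, -1): F = (13.000, 1.000).
Jacobian J = [[-8·x·y, -4·x^2 - 4·y], [2·x·y, x^2 + 10·y]].
At the point, J = [[16.000, -12.000], [-4.000, -6.000]] (det J = -144.000).
Solving J·Δ = −F gives Δ = (-0.458, 0.472).
Then the next iterate is (x, y)₁ = (1.542, -0.528).
Re-evaluating at (1.542, -0.528): F = (3.46427, 0.13846), so ‖F‖₂ = 3.467.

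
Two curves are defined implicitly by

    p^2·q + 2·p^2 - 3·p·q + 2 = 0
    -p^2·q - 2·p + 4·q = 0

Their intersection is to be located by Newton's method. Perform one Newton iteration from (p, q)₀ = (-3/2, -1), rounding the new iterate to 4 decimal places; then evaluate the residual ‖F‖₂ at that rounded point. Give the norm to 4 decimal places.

0.0964

At (-3/2, -1): F = (-0.2500, 1.2500).
Jacobian J = [[2·p·q + 4·p - 3·q, p^2 - 3·p], [-2·p·q - 2, -p^2 + 4]].
At the point, J = [[0.0000, 6.7500], [-5.0000, 1.7500]] (det J = 33.7500).
Solving J·Δ = −F gives Δ = (0.2630, 0.0370).
Then the next iterate is (p, q)₁ = (-1.2370, -0.9630).
Re-evaluating at (-1.2370, -0.9630): F = (0.013092, 0.095553), so ‖F‖₂ = 0.0964.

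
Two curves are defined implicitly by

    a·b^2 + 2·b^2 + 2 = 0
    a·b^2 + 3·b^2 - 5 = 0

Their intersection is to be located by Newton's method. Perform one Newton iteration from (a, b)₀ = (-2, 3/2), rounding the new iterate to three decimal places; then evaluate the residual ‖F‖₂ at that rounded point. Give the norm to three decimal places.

At (-2, 3/2): F = (2.000, -2.750).
Jacobian J = [[b^2, 2·a·b + 4·b], [b^2, 2·a·b + 6·b]].
At the point, J = [[2.250, 0.000], [2.250, 3.000]] (det J = 6.750).
Solving J·Δ = −F gives Δ = (-0.889, 1.583).
Then the next iterate is (a, b)₁ = (-2.889, 3.083).
Re-evaluating at (-2.889, 3.083): F = (-6.44985, -3.94496), so ‖F‖₂ = 7.561.

7.561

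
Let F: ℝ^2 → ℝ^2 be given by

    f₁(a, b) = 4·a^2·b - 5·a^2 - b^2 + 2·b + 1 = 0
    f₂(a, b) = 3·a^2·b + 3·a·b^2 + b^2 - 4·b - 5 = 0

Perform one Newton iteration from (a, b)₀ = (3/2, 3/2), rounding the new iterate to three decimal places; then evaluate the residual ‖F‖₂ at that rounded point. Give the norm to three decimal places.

At (3/2, 3/2): F = (4.000, 11.500).
Jacobian J = [[8·a·b - 10·a, 4·a^2 - 2·b + 2], [6·a·b + 3·b^2, 3·a^2 + 6·a·b + 2·b - 4]].
At the point, J = [[3.000, 8.000], [20.250, 19.250]] (det J = -104.250).
Solving J·Δ = −F gives Δ = (-0.144, -0.446).
Then the next iterate is (a, b)₁ = (1.356, 1.054).
Re-evaluating at (1.356, 1.054): F = (0.55551, 2.22821), so ‖F‖₂ = 2.296.

2.296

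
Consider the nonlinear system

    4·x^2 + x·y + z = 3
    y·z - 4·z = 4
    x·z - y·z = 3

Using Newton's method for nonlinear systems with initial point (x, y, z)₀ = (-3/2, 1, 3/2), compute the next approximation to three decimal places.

(-1.236, 1.265, -1.201)

At (-3/2, 1, 3/2): F = (6.000, -8.500, -6.750).
Jacobian J = [[8·x + y, x, 1], [0, z, y - 4], [z, -z, x - y]].
At the point, J = [[-11.000, -1.500, 1.000], [0.000, 1.500, -3.000], [1.500, -1.500, -2.500]] (det J = 95.250).
Solving J·Δ = −F gives Δ = (0.264, 0.265, -2.701).
Then the next iterate is (x, y, z)₁ = (-1.236, 1.265, -1.201).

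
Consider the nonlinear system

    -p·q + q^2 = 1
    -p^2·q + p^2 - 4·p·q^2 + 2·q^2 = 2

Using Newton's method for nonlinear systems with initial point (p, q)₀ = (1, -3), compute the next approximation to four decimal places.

At (1, -3): F = (11.0000, -16.0000).
Jacobian J = [[-q, -p + 2·q], [-2·p·q + 2·p - 4·q^2, -p^2 - 8·p·q + 4·q]].
At the point, J = [[3.0000, -7.0000], [-28.0000, 11.0000]] (det J = -163.0000).
Solving J·Δ = −F gives Δ = (0.0552, 1.5951).
Then the next iterate is (p, q)₁ = (1.0552, -1.4049).

(1.0552, -1.4049)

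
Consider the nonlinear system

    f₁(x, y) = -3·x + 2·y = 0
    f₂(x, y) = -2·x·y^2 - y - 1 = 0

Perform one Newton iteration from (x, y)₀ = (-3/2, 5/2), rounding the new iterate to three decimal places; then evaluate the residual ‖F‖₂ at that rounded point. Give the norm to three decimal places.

At (-3/2, 5/2): F = (9.500, 15.250).
Jacobian J = [[-3, 2], [-2·y^2, -4·x·y - 1]].
At the point, J = [[-3.000, 2.000], [-12.500, 14.000]] (det J = -17.000).
Solving J·Δ = −F gives Δ = (6.029, 4.294).
Then the next iterate is (x, y)₁ = (4.529, 6.794).
Re-evaluating at (4.529, 6.794): F = (0.001, -425.89711), so ‖F‖₂ = 425.897.

425.897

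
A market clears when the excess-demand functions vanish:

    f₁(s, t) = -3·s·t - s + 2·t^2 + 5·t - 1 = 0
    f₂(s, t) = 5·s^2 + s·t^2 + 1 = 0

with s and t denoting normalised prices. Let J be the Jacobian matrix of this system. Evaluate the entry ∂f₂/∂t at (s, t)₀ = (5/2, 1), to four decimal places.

5.0000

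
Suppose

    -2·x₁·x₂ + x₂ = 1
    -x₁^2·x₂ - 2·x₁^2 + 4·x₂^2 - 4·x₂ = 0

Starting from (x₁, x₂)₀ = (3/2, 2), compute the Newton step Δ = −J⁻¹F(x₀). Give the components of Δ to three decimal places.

(-0.806, -0.889)

At (3/2, 2): F = (-5.000, -1.000).
Jacobian J = [[-2·x₂, -2·x₁ + 1], [-2·x₁·x₂ - 4·x₁, -x₁^2 + 8·x₂ - 4]].
At the point, J = [[-4.000, -2.000], [-12.000, 9.750]] (det J = -63.000).
Solving J·Δ = −F gives Δ = (-0.806, -0.889).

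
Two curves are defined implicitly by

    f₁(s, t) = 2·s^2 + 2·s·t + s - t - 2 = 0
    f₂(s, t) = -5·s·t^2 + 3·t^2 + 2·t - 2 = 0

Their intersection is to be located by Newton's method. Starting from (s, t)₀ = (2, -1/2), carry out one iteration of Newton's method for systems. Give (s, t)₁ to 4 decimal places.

At (2, -1/2): F = (6.5000, -4.7500).
Jacobian J = [[4·s + 2·t + 1, 2·s - 1], [-5·t^2, -10·s·t + 6·t + 2]].
At the point, J = [[8.0000, 3.0000], [-1.2500, 9.0000]] (det J = 75.7500).
Solving J·Δ = −F gives Δ = (-0.9604, 0.3944).
Then the next iterate is (s, t)₁ = (1.0396, -0.1056).

(1.0396, -0.1056)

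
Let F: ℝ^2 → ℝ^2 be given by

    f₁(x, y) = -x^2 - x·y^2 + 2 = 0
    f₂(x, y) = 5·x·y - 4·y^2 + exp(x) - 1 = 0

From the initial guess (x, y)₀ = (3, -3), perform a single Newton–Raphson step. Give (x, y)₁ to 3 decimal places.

(2.687, -1.372)

At (3, -3): F = (-34.000, -61.91446).
Jacobian J = [[-2·x - y^2, -2·x·y], [5·y + exp(x), 5·x - 8·y]].
At the point, J = [[-15.000, 18.000], [5.08554, 39.000]] (det J = -676.53966).
Solving J·Δ = −F gives Δ = (-0.313, 1.628).
Then the next iterate is (x, y)₁ = (2.687, -1.372).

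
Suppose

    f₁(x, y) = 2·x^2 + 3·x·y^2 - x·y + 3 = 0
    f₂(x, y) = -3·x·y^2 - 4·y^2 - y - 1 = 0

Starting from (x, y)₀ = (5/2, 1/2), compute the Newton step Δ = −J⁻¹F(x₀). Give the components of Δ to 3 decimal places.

At (5/2, 1/2): F = (16.125, -4.375).
Jacobian J = [[4·x + 3·y^2 - y, 6·x·y - x], [-3·y^2, -6·x·y - 8·y - 1]].
At the point, J = [[10.250, 5.000], [-0.750, -12.500]] (det J = -124.375).
Solving J·Δ = −F gives Δ = (-1.445, -0.263).

(-1.445, -0.263)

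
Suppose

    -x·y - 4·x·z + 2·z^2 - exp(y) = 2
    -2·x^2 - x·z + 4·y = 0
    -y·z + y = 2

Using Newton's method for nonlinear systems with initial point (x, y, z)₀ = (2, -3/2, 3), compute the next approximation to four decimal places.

(-0.3519, -6.9033, -4.8710)

At (2, -3/2, 3): F = (-5.223130, -20.0000, 1.0000).
Jacobian J = [[-y - 4·z, -x - exp(y), -4·x + 4·z], [-4·x - z, 4, -x], [0, -z + 1, -y]].
At the point, J = [[-10.5000, -2.223130, 4.0000], [-11.0000, 4.0000, -2.0000], [0.0000, -2.0000, 1.5000]] (det J = 30.318352).
Solving J·Δ = −F gives Δ = (-2.3519, -5.4033, -7.8710).
Then the next iterate is (x, y, z)₁ = (-0.3519, -6.9033, -4.8710).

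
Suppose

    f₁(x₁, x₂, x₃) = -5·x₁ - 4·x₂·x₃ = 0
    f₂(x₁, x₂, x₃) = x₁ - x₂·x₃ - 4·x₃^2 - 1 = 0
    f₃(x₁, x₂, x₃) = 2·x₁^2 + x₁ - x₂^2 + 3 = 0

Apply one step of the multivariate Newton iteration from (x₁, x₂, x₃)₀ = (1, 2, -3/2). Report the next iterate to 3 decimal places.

(-0.208, 0.990, -0.628)

At (1, 2, -3/2): F = (7.000, -6.000, 2.000).
Jacobian J = [[-5, -4·x₃, -4·x₂], [1, -x₃, -x₂ - 8·x₃], [4·x₁ + 1, -2·x₂, 0]].
At the point, J = [[-5.000, 6.000, -8.000], [1.000, 1.500, 10.000], [5.000, -4.000, 0.000]] (det J = 192.000).
Solving J·Δ = −F gives Δ = (-1.208, -1.010, 0.872).
Then the next iterate is (x₁, x₂, x₃)₁ = (-0.208, 0.990, -0.628).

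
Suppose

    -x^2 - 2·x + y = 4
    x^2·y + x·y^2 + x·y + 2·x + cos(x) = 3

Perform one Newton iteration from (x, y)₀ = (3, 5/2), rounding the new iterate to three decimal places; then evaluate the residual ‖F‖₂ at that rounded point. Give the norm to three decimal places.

11.263

At (3, 5/2): F = (-16.500, 50.76001).
Jacobian J = [[-2·x - 2, 1], [2·x·y + y^2 + y - sin(x) + 2, x^2 + 2·x·y + x]].
At the point, J = [[-8.000, 1.000], [25.60888, 27.000]] (det J = -241.60888).
Solving J·Δ = −F gives Δ = (-2.054, 0.068).
Then the next iterate is (x, y)₁ = (0.946, 2.568).
Re-evaluating at (0.946, 2.568): F = (-4.21892, 10.44292), so ‖F‖₂ = 11.263.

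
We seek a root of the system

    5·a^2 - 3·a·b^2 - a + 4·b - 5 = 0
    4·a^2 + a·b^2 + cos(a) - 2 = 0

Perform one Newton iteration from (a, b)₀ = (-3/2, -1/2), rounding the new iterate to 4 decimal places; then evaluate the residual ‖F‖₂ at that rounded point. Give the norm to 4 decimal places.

4.2881

At (-3/2, -1/2): F = (6.8750, 6.695737).
Jacobian J = [[10·a - 3·b^2 - 1, -6·a·b + 4], [8·a + b^2 - sin(a), 2·a·b]].
At the point, J = [[-16.7500, -0.5000], [-10.752505, 1.5000]] (det J = -30.501253).
Solving J·Δ = −F gives Δ = (0.4479, -1.2534).
Then the next iterate is (a, b)₁ = (-1.0521, -1.7534).
Re-evaluating at (-1.0521, -1.7534): F = (4.276837, -0.311182), so ‖F‖₂ = 4.2881.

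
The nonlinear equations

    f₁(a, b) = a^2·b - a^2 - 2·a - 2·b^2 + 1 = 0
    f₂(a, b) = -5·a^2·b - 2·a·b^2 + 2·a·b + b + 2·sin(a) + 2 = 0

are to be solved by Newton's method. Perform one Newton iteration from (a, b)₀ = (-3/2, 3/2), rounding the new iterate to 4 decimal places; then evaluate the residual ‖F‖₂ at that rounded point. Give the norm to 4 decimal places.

3.3532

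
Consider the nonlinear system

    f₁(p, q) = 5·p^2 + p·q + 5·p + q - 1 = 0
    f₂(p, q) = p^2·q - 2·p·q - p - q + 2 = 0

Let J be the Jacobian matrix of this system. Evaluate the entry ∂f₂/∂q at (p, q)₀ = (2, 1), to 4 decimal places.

-1.0000

∂f₂/∂q = p^2 - 2·p - 1.
At (2, 1) this is -1.0000.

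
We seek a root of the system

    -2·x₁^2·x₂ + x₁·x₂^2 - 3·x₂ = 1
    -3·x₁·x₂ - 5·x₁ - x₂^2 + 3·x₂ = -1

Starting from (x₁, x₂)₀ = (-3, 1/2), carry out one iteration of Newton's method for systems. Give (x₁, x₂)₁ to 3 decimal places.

At (-3, 1/2): F = (-12.250, 21.750).
Jacobian J = [[-4·x₁·x₂ + x₂^2, -2·x₁^2 + 2·x₁·x₂ - 3], [-3·x₂ - 5, -3·x₁ - 2·x₂ + 3]].
At the point, J = [[6.250, -24.000], [-6.500, 11.000]] (det J = -87.250).
Solving J·Δ = −F gives Δ = (4.438, 0.645).
Then the next iterate is (x₁, x₂)₁ = (1.438, 1.145).

(1.438, 1.145)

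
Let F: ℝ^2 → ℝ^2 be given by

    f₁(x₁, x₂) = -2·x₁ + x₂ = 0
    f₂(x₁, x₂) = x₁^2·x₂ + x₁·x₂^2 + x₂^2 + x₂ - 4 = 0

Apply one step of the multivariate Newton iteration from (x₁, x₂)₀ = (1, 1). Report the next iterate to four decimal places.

(0.6000, 1.2000)

At (1, 1): F = (-1.0000, 0.0000).
Jacobian J = [[-2, 1], [2·x₁·x₂ + x₂^2, x₁^2 + 2·x₁·x₂ + 2·x₂ + 1]].
At the point, J = [[-2.0000, 1.0000], [3.0000, 6.0000]] (det J = -15.0000).
Solving J·Δ = −F gives Δ = (-0.4000, 0.2000).
Then the next iterate is (x₁, x₂)₁ = (0.6000, 1.2000).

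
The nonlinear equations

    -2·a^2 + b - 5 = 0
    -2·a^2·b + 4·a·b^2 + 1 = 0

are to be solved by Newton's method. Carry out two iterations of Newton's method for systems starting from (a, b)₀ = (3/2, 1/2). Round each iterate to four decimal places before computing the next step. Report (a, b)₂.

At (3/2, 1/2): F = (-9.0000, 0.2500).
Jacobian J = [[-4·a, 1], [-4·a·b + 4·b^2, -2·a^2 + 8·a·b]].
At the point, J = [[-6.0000, 1.0000], [-2.0000, 1.5000]] (det J = -7.0000).
Solving J·Δ = −F gives Δ = (-1.9643, -2.7857).
Then the next iterate is (a, b)₁ = (-0.4643, -2.2857).
Round to (-0.4643, -2.2857) and repeat: F = (-7.716849, -7.717324), J = [[1.8572, 1.0000], [16.652696, 8.058855]].
Δ = (-32.3122, 67.7271), so (a, b)₂ = (-32.7765, 65.4414).

(-32.7765, 65.4414)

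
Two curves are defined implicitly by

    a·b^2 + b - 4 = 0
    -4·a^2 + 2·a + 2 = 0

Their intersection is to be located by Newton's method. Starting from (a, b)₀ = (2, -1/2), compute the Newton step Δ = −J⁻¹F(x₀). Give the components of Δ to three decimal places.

(-0.714, -4.179)

At (2, -1/2): F = (-4.000, -10.000).
Jacobian J = [[b^2, 2·a·b + 1], [-8·a + 2, 0]].
At the point, J = [[0.250, -1.000], [-14.000, 0.000]] (det J = -14.000).
Solving J·Δ = −F gives Δ = (-0.714, -4.179).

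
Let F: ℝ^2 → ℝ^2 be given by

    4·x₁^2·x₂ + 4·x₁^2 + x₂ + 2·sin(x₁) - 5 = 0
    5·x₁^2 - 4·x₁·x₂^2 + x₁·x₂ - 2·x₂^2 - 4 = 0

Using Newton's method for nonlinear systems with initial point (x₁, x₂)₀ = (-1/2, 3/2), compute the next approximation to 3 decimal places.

At (-1/2, 3/2): F = (-1.95885, -3.500).
Jacobian J = [[8·x₁·x₂ + 8·x₁ + 2·cos(x₁), 4·x₁^2 + 1], [10·x₁ - 4·x₂^2 + x₂, -8·x₁·x₂ + x₁ - 4·x₂]].
At the point, J = [[-8.24483, 2.000], [-12.500, -0.500]] (det J = 29.12242).
Solving J·Δ = −F gives Δ = (-0.274, -0.150).
Then the next iterate is (x₁, x₂)₁ = (-0.774, 1.350).

(-0.774, 1.350)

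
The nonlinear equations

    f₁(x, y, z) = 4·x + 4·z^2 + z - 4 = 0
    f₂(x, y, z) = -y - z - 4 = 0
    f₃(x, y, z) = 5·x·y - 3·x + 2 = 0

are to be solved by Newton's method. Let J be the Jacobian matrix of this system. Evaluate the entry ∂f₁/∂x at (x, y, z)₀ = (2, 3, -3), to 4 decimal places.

∂f₁/∂x = 4.
At (2, 3, -3) this is 4.0000.

4.0000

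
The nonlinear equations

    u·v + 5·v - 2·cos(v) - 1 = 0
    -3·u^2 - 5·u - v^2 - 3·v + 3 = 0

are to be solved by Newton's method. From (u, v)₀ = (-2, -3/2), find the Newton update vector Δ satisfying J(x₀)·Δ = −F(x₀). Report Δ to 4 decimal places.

At (-2, -3/2): F = (-5.641474, 3.2500).
Jacobian J = [[v, u + 2·sin(v) + 5], [-6·u - 5, -2·v - 3]].
At the point, J = [[-1.5000, 1.005010], [7.0000, 0.0000]] (det J = -7.035070).
Solving J·Δ = −F gives Δ = (-0.4643, 4.9204).

(-0.4643, 4.9204)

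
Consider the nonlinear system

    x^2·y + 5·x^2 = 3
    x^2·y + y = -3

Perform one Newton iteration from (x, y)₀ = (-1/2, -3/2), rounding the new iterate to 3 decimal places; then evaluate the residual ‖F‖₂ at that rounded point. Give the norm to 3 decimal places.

1.385

At (-1/2, -3/2): F = (-2.125, 1.125).
Jacobian J = [[2·x·y + 10·x, x^2], [2·x·y, x^2 + 1]].
At the point, J = [[-3.500, 0.250], [1.500, 1.250]] (det J = -4.750).
Solving J·Δ = −F gives Δ = (-0.618, -0.158).
Then the next iterate is (x, y)₁ = (-1.118, -1.658).
Re-evaluating at (-1.118, -1.658): F = (1.17725, -0.73037), so ‖F‖₂ = 1.385.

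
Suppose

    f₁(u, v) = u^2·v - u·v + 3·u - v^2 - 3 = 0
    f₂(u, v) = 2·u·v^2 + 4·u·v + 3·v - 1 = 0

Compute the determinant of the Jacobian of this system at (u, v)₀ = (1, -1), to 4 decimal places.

10.0000

J = [[2·u·v - v + 3, u^2 - u - 2·v], [2·v^2 + 4·v, 4·u·v + 4·u + 3]].
At the point, J = [[2.0000, 2.0000], [-2.0000, 3.0000]].
det J = 10.0000.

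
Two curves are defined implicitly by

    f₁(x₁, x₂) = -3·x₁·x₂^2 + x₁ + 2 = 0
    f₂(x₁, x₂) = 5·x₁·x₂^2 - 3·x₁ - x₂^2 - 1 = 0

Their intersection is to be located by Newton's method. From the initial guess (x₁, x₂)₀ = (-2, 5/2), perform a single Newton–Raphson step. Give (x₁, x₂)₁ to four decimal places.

(-0.8350, 1.9393)

At (-2, 5/2): F = (37.5000, -63.7500).
Jacobian J = [[-3·x₂^2 + 1, -6·x₁·x₂], [5·x₂^2 - 3, 10·x₁·x₂ - 2·x₂]].
At the point, J = [[-17.7500, 30.0000], [28.2500, -55.0000]] (det J = 128.7500).
Solving J·Δ = −F gives Δ = (1.1650, -0.5607).
Then the next iterate is (x₁, x₂)₁ = (-0.8350, 1.9393).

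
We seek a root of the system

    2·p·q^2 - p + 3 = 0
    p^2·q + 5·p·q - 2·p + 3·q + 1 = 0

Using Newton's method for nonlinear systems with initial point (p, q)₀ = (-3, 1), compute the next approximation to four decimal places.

At (-3, 1): F = (0.0000, 4.0000).
Jacobian J = [[2·q^2 - 1, 4·p·q], [2·p·q + 5·q - 2, p^2 + 5·p + 3]].
At the point, J = [[1.0000, -12.0000], [-3.0000, -3.0000]] (det J = -39.0000).
Solving J·Δ = −F gives Δ = (1.2308, 0.1026).
Then the next iterate is (p, q)₁ = (-1.7692, 1.1026).

(-1.7692, 1.1026)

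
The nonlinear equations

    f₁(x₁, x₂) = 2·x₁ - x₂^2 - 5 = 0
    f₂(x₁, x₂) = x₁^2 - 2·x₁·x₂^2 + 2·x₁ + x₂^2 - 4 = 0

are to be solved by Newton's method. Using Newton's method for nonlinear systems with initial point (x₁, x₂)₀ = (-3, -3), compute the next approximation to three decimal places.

At (-3, -3): F = (-20.000, 62.000).
Jacobian J = [[2, -2·x₂], [2·x₁ - 2·x₂^2 + 2, -4·x₁·x₂ + 2·x₂]].
At the point, J = [[2.000, 6.000], [-22.000, -42.000]] (det J = 48.000).
Solving J·Δ = −F gives Δ = (-9.750, 6.583).
Then the next iterate is (x₁, x₂)₁ = (-12.750, 3.583).

(-12.750, 3.583)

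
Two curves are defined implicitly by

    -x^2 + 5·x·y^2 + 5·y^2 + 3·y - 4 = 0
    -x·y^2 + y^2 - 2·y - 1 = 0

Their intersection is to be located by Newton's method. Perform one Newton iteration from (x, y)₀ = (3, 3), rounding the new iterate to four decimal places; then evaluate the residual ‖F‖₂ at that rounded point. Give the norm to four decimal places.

52.0773

At (3, 3): F = (176.0000, -25.0000).
Jacobian J = [[-2·x + 5·y^2, 10·x·y + 10·y + 3], [-y^2, -2·x·y + 2·y - 2]].
At the point, J = [[39.0000, 123.0000], [-9.0000, -14.0000]] (det J = 561.0000).
Solving J·Δ = −F gives Δ = (-1.0891, -1.0856).
Then the next iterate is (x, y)₁ = (1.9109, 1.9144).
Re-evaluating at (1.9109, 1.9144): F = (51.432846, -8.167182), so ‖F‖₂ = 52.0773.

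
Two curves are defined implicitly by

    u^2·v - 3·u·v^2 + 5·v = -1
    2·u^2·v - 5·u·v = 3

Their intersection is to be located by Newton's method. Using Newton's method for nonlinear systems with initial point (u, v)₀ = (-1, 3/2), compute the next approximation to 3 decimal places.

(-1.035, 0.360)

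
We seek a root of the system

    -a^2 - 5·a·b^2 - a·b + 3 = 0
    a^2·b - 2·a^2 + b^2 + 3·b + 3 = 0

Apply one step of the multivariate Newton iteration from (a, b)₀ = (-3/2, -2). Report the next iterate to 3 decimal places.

At (-3/2, -2): F = (27.750, -8.000).
Jacobian J = [[-2·a - 5·b^2 - b, -10·a·b - a], [2·a·b - 4·a, a^2 + 2·b + 3]].
At the point, J = [[-15.000, -28.500], [12.000, 1.250]] (det J = 323.250).
Solving J·Δ = −F gives Δ = (0.598, 0.659).
Then the next iterate is (a, b)₁ = (-0.902, -1.341).

(-0.902, -1.341)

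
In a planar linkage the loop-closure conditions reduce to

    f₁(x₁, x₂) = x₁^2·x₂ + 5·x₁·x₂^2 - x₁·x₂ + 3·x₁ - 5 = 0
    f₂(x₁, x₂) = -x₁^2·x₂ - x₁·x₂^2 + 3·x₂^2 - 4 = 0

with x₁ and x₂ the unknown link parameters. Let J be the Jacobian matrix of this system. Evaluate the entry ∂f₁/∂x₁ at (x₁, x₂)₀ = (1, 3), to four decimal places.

51.0000

∂f₁/∂x₁ = 2·x₁·x₂ + 5·x₂^2 - x₂ + 3.
At (1, 3) this is 51.0000.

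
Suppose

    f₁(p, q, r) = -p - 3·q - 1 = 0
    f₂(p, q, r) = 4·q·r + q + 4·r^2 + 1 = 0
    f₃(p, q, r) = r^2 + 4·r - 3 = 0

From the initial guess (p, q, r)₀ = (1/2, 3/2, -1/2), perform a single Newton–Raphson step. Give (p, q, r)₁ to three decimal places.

(-16.500, 5.167, 1.083)

At (1/2, 3/2, -1/2): F = (-6.000, 0.500, -4.750).
Jacobian J = [[-1, -3, 0], [0, 4·r + 1, 4·q + 8·r], [0, 0, 2·r + 4]].
At the point, J = [[-1.000, -3.000, 0.000], [0.000, -1.000, 2.000], [0.000, 0.000, 3.000]] (det J = 3.000).
Solving J·Δ = −F gives Δ = (-17.000, 3.667, 1.583).
Then the next iterate is (p, q, r)₁ = (-16.500, 5.167, 1.083).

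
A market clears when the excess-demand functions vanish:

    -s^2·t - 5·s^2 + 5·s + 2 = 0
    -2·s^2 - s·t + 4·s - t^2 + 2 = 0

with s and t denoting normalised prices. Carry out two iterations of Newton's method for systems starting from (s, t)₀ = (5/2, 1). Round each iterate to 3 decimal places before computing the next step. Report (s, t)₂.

At (5/2, 1): F = (-23.000, -4.000).
Jacobian J = [[-2·s·t - 10·s + 5, -s^2], [-4·s - t + 4, -s - 2·t]].
At the point, J = [[-25.000, -6.250], [-7.000, -4.500]] (det J = 68.750).
Solving J·Δ = −F gives Δ = (-1.142, 0.887).
Then the next iterate is (s, t)₁ = (1.358, 1.887).
Round to (1.358, 1.887) and repeat: F = (-3.91076, -2.37964), J = [[-13.70509, -1.84416], [-3.319, -5.132]].
Δ = (-0.244, -0.306), so (s, t)₂ = (1.114, 1.581).

(1.114, 1.581)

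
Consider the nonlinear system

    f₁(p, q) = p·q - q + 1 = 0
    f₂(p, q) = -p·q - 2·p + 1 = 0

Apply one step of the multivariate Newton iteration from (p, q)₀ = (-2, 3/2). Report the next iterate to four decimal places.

At (-2, 3/2): F = (-3.5000, 8.0000).
Jacobian J = [[q, p - 1], [-q - 2, -p]].
At the point, J = [[1.5000, -3.0000], [-3.5000, 2.0000]] (det J = -7.5000).
Solving J·Δ = −F gives Δ = (2.2667, -0.0333).
Then the next iterate is (p, q)₁ = (0.2667, 1.4667).

(0.2667, 1.4667)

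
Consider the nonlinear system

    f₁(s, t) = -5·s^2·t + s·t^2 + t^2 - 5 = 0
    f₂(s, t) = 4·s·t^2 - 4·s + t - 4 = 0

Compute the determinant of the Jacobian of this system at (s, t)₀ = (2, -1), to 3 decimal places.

J = [[-10·s·t + t^2, -5·s^2 + 2·s·t + 2·t], [4·t^2 - 4, 8·s·t + 1]].
At the point, J = [[21.000, -26.000], [0.000, -15.000]].
det J = -315.000.

-315.000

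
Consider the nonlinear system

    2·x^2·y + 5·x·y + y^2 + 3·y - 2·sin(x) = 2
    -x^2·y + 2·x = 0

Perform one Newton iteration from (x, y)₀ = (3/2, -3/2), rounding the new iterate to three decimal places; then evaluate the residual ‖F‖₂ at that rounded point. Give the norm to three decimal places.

6.179

At (3/2, -3/2): F = (-24.24499, 6.375).
Jacobian J = [[4·x·y + 5·y - 2·cos(x), 2·x^2 + 5·x + 2·y + 3], [-2·x·y + 2, -x^2]].
At the point, J = [[-16.64147, 12.000], [6.500, -2.250]] (det J = -40.55668).
Solving J·Δ = −F gives Δ = (-0.541, 1.270).
Then the next iterate is (x, y)₁ = (0.959, -0.230).
Re-evaluating at (0.959, -0.230): F = (-5.80024, 2.12953), so ‖F‖₂ = 6.179.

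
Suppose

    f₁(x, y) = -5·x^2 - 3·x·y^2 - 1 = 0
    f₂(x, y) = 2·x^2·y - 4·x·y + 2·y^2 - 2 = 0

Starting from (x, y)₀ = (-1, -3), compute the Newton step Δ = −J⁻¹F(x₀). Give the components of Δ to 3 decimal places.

At (-1, -3): F = (21.000, -2.000).
Jacobian J = [[-10·x - 3·y^2, -6·x·y], [4·x·y - 4·y, 2·x^2 - 4·x + 4·y]].
At the point, J = [[-17.000, -18.000], [24.000, -6.000]] (det J = 534.000).
Solving J·Δ = −F gives Δ = (0.303, 0.880).

(0.303, 0.880)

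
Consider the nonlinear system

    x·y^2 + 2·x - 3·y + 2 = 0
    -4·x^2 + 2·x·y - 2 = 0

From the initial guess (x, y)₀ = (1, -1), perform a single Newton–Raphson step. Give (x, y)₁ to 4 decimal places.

At (1, -1): F = (8.0000, -8.0000).
Jacobian J = [[y^2 + 2, 2·x·y - 3], [-8·x + 2·y, 2·x]].
At the point, J = [[3.0000, -5.0000], [-10.0000, 2.0000]] (det J = -44.0000).
Solving J·Δ = −F gives Δ = (-0.5455, 1.2727).
Then the next iterate is (x, y)₁ = (0.4545, 0.2727).

(0.4545, 0.2727)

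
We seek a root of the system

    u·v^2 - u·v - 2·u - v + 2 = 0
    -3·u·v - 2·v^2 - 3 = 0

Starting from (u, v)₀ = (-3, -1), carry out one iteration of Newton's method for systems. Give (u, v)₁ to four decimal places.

(3.2917, -1.3750)

At (-3, -1): F = (3.0000, -14.0000).
Jacobian J = [[v^2 - v - 2, 2·u·v - u - 1], [-3·v, -3·u - 4·v]].
At the point, J = [[0.0000, 8.0000], [3.0000, 13.0000]] (det J = -24.0000).
Solving J·Δ = −F gives Δ = (6.2917, -0.3750).
Then the next iterate is (u, v)₁ = (3.2917, -1.3750).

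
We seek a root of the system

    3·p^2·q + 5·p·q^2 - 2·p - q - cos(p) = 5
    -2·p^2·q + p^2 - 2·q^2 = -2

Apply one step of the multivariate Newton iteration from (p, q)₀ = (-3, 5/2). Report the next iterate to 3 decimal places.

At (-3, 5/2): F = (-26.76001, -46.500).
Jacobian J = [[6·p·q + 5·q^2 + sin(p) - 2, 3·p^2 + 10·p·q - 1], [-4·p·q + 2·p, -2·p^2 - 4·q]].
At the point, J = [[-15.89112, -49.000], [24.000, -28.000]] (det J = 1620.95136).
Solving J·Δ = −F gives Δ = (0.943, -0.852).
Then the next iterate is (p, q)₁ = (-2.057, 1.648).

(-2.057, 1.648)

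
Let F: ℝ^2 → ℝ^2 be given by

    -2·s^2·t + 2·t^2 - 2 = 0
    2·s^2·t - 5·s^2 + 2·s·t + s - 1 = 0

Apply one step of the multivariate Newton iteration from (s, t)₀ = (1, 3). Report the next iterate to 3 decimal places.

At (1, 3): F = (10.000, 7.000).
Jacobian J = [[-4·s·t, -2·s^2 + 4·t], [4·s·t - 10·s + 2·t + 1, 2·s^2 + 2·s]].
At the point, J = [[-12.000, 10.000], [9.000, 4.000]] (det J = -138.000).
Solving J·Δ = −F gives Δ = (-0.217, -1.261).
Then the next iterate is (s, t)₁ = (0.783, 1.739).

(0.783, 1.739)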